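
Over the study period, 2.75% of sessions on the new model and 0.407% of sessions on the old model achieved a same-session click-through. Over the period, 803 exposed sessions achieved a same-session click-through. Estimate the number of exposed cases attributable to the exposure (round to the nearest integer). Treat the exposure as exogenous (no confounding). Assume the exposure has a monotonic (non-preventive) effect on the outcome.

about 684 cases

p₁ = 0.0275, p₀ = 0.00407.
PN = (p₁ − p₀)/p₁ = (0.0275 − 0.00407) / 0.0275 ≈ 0.85200.
Attributable cases ≈ PN × (exposed cases) = 0.85200 × 803 ≈ 684.16.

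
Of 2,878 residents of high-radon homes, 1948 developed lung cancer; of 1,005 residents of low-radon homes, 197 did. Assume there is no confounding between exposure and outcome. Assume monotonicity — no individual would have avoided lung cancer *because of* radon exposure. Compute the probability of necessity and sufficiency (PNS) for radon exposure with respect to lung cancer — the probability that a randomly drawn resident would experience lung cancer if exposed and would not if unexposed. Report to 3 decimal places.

p₁ = P(outcome | exposed) = 1948/2878 = 0.67686
p₀ = P(outcome | unexposed) = 197/1005 = 0.19602
Under exogeneity and monotonicity, PNS = p₁ − p₀.
PNS = 0.67686 − 0.19602 = 0.48084

PNS ≈ 0.481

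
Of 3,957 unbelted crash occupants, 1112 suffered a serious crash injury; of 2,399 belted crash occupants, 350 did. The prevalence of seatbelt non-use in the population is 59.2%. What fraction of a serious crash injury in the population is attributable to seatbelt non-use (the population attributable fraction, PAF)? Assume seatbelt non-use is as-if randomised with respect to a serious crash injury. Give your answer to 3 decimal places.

p₁ = P(outcome | exposed) = 1112/3957 = 0.28102
p₀ = P(outcome | unexposed) = 350/2399 = 0.14589
Overall risk P(Y=1) = π·p₁ + (1−π)·p₀ = 0.592×0.28102 + 0.408×0.14589 = 0.22589.
Under exogeneity, PAF = [P(Y=1) − p₀] / P(Y=1).
PAF = (0.22589 − 0.14589) / 0.22589 ≈ 0.3541

PAF ≈ 0.354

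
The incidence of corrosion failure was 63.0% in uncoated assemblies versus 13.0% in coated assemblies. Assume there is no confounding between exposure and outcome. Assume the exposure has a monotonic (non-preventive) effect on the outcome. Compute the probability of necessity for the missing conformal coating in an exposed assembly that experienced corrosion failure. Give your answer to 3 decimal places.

p₁ = 0.63, p₀ = 0.13.
Under exogeneity and monotonicity, PN = (p₁ − p₀) / p₁.
PN = (0.63 − 0.13) / 0.63 = 0.5 / 0.63 ≈ 0.7937

PN ≈ 0.794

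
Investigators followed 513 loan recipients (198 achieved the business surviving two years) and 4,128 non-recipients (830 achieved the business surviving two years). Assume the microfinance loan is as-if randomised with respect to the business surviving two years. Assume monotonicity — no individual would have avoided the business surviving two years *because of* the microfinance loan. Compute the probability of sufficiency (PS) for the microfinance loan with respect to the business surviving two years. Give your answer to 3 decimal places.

p₁ = P(outcome | exposed) = 198/513 = 0.38596
p₀ = P(outcome | unexposed) = 830/4128 = 0.20107
Under exogeneity and monotonicity, PS = (p₁ − p₀) / (1 − p₀).
PS = (0.38596 − 0.20107) / (1 − 0.20107) = 0.1849 / 0.79893 ≈ 0.2314

PS ≈ 0.231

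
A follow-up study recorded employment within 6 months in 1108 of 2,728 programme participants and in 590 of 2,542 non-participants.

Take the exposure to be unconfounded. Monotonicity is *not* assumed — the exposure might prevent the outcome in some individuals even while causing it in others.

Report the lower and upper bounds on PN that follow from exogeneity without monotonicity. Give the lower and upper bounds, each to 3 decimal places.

0.429 ≤ PN ≤ 1.000

p₁ = P(outcome | exposed) = 1108/2728 = 0.40616
p₀ = P(outcome | unexposed) = 590/2542 = 0.2321
Under exogeneity alone the bounds on PN are max{0,(p₁−p₀)/p₁} ≤ PN ≤ min{1,(1−p₀)/p₁}.
  lower = (p₁ − p₀)/p₁ = 0.17406 / 0.40616 ≈ 0.4285
  upper = min{1, (1 − p₀)/p₁} = 0.7679 / 0.40616 ≈ 1.8906 → capped at 1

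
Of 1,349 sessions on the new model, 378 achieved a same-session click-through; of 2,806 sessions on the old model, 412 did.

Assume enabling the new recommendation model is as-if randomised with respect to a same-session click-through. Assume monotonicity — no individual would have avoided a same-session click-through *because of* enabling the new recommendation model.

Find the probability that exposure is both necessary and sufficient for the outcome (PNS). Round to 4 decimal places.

PNS ≈ 0.1334

p₁ = P(outcome | exposed) = 378/1349 = 0.28021
p₀ = P(outcome | unexposed) = 412/2806 = 0.14683
Under exogeneity and monotonicity, PNS = p₁ − p₀.
PNS = 0.28021 − 0.14683 = 0.13338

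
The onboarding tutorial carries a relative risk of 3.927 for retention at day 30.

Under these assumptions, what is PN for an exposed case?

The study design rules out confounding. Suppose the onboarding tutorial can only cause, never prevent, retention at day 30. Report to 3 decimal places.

PN ≈ 0.745

Under exogeneity and monotonicity, PN = (RR − 1) / RR = 1 − 1/RR.
PN = (3.927 − 1) / 3.927 = 2.927 / 3.927 ≈ 0.7454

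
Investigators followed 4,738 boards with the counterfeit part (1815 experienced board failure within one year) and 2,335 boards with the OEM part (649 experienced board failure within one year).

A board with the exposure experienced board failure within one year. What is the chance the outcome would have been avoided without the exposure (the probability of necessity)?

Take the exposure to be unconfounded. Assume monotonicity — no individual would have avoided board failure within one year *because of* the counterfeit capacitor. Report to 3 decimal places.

p₁ = P(outcome | exposed) = 1815/4738 = 0.38307
p₀ = P(outcome | unexposed) = 649/2335 = 0.27794
Under exogeneity and monotonicity, PN = (p₁ − p₀) / p₁.
PN = (0.38307 − 0.27794) / 0.38307 = 0.10513 / 0.38307 ≈ 0.2744

PN ≈ 0.274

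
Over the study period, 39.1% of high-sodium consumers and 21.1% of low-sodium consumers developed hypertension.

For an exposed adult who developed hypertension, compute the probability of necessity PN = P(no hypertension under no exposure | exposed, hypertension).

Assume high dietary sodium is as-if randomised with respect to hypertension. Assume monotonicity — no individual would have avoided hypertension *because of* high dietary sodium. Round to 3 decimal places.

PN ≈ 0.460

p₁ = 0.391, p₀ = 0.211.
Under exogeneity and monotonicity, PN = (p₁ − p₀) / p₁.
PN = (0.391 − 0.211) / 0.391 = 0.18 / 0.391 ≈ 0.4604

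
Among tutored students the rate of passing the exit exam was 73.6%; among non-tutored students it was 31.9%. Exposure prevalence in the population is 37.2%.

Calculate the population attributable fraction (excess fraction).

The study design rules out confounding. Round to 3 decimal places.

PAF ≈ 0.327

p₁ = 0.736, p₀ = 0.319.
Overall risk P(Y=1) = π·p₁ + (1−π)·p₀ = 0.372×0.736 + 0.628×0.319 = 0.47412.
Under exogeneity, PAF = [P(Y=1) − p₀] / P(Y=1).
PAF = (0.47412 − 0.319) / 0.47412 ≈ 0.3272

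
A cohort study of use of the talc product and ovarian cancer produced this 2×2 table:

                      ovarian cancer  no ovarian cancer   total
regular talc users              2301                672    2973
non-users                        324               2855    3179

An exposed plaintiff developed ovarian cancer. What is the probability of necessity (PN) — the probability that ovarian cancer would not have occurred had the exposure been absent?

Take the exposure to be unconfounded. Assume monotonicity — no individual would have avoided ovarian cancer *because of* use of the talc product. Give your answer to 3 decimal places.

p₁ = P(outcome | exposed) = 2301/2973 = 0.77397
p₀ = P(outcome | unexposed) = 324/3179 = 0.10192
Under exogeneity and monotonicity, PN = (p₁ − p₀)/p₁.
PN = (0.77397 − 0.10192) / 0.77397 ≈ 0.8683

PN ≈ 0.868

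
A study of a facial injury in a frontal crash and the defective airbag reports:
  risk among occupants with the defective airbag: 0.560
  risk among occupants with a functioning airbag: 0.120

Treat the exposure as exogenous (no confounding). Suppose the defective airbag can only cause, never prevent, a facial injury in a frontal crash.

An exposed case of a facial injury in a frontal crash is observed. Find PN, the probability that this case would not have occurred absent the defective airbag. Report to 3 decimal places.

PN ≈ 0.786

Let p₁ = 0.56, p₀ = 0.12.
Under exogeneity and monotonicity, PN = (p₁ − p₀) / p₁.
PN = (0.56 − 0.12) / 0.56 = 0.44 / 0.56 ≈ 0.7857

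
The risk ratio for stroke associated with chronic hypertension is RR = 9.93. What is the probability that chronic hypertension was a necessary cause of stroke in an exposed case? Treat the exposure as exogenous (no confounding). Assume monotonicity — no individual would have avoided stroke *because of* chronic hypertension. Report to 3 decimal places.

Under exogeneity and monotonicity, PN = (RR − 1) / RR = 1 − 1/RR.
PN = (9.93 − 1) / 9.93 = 8.93 / 9.93 ≈ 0.8993

PN ≈ 0.899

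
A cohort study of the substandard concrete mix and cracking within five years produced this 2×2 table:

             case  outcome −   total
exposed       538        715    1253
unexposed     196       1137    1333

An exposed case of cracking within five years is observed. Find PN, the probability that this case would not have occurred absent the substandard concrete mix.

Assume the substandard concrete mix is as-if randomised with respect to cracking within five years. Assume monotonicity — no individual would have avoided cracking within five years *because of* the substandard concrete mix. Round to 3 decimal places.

p₁ = P(outcome | exposed) = 538/1253 = 0.42937
p₀ = P(outcome | unexposed) = 196/1333 = 0.14704
Under exogeneity and monotonicity, PN = (p₁ − p₀) / p₁.
PN = (0.42937 − 0.14704) / 0.42937 = 0.28233 / 0.42937 ≈ 0.6576

PN ≈ 0.658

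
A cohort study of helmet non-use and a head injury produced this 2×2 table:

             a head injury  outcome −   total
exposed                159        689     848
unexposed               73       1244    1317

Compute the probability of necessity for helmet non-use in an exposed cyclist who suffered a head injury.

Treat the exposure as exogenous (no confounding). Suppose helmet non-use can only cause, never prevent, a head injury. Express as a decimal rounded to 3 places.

PN ≈ 0.704

p₁ = P(outcome | exposed) = 159/848 = 0.1875
p₀ = P(outcome | unexposed) = 73/1317 = 0.055429
Under exogeneity and monotonicity, PN = (p₁ − p₀)/p₁.
PN = (0.1875 − 0.055429) / 0.1875 ≈ 0.7044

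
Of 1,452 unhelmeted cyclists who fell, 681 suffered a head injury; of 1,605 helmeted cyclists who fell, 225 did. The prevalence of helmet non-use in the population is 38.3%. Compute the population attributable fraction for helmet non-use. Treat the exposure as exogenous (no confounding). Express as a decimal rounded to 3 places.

p₁ = P(outcome | exposed) = 681/1452 = 0.46901
p₀ = P(outcome | unexposed) = 225/1605 = 0.14019
Overall risk P(Y=1) = π·p₁ + (1−π)·p₀ = 0.383×0.46901 + 0.617×0.14019 = 0.26613.
Under exogeneity, PAF = [P(Y=1) − p₀] / P(Y=1).
PAF = (0.26613 − 0.14019) / 0.26613 ≈ 0.4732

PAF ≈ 0.473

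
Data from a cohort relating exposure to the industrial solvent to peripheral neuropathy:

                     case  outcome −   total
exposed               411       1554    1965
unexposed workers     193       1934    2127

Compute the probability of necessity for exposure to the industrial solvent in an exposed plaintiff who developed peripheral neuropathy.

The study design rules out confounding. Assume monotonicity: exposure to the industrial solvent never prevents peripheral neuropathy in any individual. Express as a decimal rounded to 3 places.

PN ≈ 0.566

p₁ = P(outcome | exposed) = 411/1965 = 0.20916
p₀ = P(outcome | unexposed) = 193/2127 = 0.090738
Under exogeneity and monotonicity, PN = (p₁ − p₀)/p₁.
PN = (0.20916 − 0.090738) / 0.20916 ≈ 0.5662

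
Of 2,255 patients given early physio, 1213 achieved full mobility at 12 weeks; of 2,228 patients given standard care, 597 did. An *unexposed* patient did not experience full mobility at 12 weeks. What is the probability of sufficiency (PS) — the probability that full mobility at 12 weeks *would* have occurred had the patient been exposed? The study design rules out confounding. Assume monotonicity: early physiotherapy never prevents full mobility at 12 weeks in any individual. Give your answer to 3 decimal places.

p₁ = P(outcome | exposed) = 1213/2255 = 0.53792
p₀ = P(outcome | unexposed) = 597/2228 = 0.26795
Under exogeneity and monotonicity, PS = (p₁ − p₀) / (1 − p₀).
PS = (0.53792 − 0.26795) / (1 − 0.26795) = 0.26996 / 0.73205 ≈ 0.3688

PS ≈ 0.369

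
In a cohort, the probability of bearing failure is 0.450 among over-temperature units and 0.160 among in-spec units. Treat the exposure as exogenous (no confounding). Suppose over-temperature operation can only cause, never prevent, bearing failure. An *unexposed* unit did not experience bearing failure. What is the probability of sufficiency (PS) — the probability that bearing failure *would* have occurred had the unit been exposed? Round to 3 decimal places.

Let p₁ = 0.45, p₀ = 0.16.
Under exogeneity and monotonicity, PS = (p₁ − p₀) / (1 − p₀).
PS = (0.45 − 0.16) / (1 − 0.16) = 0.29 / 0.84 ≈ 0.3452

PS ≈ 0.345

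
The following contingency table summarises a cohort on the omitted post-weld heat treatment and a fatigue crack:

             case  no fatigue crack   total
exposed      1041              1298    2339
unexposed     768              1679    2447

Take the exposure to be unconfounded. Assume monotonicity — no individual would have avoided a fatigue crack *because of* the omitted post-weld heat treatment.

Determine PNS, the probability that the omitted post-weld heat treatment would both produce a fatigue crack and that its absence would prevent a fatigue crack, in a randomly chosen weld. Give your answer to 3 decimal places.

PNS ≈ 0.131

p₁ = P(outcome | exposed) = 1041/2339 = 0.44506
p₀ = P(outcome | unexposed) = 768/2447 = 0.31385
Under exogeneity and monotonicity, PNS = p₁ − p₀.
PNS = 0.44506 − 0.31385 = 0.13121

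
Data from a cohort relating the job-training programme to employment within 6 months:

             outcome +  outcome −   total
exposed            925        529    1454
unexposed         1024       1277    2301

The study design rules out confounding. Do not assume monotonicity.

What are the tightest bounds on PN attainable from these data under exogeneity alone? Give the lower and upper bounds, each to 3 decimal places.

p₁ = P(outcome | exposed) = 925/1454 = 0.63618
p₀ = P(outcome | unexposed) = 1024/2301 = 0.44502
Under exogeneity alone the bounds on PN are max{0,(p₁−p₀)/p₁} ≤ PN ≤ min{1,(1−p₀)/p₁}.
  lower = (p₁ − p₀)/p₁ = 0.19115 / 0.63618 ≈ 0.3005
  upper = min{1, (1 − p₀)/p₁} = 0.55498 / 0.63618 ≈ 0.8724

0.300 ≤ PN ≤ 0.872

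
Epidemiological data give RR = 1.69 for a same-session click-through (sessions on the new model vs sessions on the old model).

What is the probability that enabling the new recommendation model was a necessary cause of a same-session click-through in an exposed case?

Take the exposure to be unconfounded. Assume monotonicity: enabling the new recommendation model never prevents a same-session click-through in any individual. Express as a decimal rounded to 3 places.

Under exogeneity and monotonicity, PN = (RR − 1) / RR = 1 − 1/RR.
PN = (1.69 − 1) / 1.69 = 0.69 / 1.69 ≈ 0.4083

PN ≈ 0.408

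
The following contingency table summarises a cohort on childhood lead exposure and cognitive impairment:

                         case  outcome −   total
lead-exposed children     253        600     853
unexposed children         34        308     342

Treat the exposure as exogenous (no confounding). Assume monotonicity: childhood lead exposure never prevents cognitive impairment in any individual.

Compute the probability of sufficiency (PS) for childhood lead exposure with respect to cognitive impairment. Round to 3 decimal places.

PS ≈ 0.219

p₁ = P(outcome | exposed) = 253/853 = 0.2966
p₀ = P(outcome | unexposed) = 34/342 = 0.099415
Under exogeneity and monotonicity, PS = (p₁ − p₀)/(1 − p₀).
PS = (0.2966 − 0.099415) / 0.90058 ≈ 0.2190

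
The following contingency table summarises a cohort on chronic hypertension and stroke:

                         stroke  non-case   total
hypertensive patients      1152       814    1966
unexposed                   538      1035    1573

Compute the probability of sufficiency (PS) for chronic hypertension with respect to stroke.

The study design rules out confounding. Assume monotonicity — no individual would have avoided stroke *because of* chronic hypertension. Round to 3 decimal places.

PS ≈ 0.371

p₁ = P(outcome | exposed) = 1152/1966 = 0.58596
p₀ = P(outcome | unexposed) = 538/1573 = 0.34202
Under exogeneity and monotonicity, PS = (p₁ − p₀)/(1 − p₀).
PS = (0.58596 − 0.34202) / 0.65798 ≈ 0.3707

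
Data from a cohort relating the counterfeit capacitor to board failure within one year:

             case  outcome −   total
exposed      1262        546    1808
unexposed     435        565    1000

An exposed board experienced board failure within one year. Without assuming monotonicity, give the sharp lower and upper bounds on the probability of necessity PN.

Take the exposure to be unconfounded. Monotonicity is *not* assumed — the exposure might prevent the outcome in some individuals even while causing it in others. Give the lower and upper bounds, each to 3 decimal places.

0.377 ≤ PN ≤ 0.809

p₁ = P(outcome | exposed) = 1262/1808 = 0.69801
p₀ = P(outcome | unexposed) = 435/1000 = 0.435
Under exogeneity alone the bounds on PN are max{0,(p₁−p₀)/p₁} ≤ PN ≤ min{1,(1−p₀)/p₁}.
  lower = (p₁ − p₀)/p₁ = 0.26301 / 0.69801 ≈ 0.3768
  upper = min{1, (1 − p₀)/p₁} = 0.565 / 0.69801 ≈ 0.8094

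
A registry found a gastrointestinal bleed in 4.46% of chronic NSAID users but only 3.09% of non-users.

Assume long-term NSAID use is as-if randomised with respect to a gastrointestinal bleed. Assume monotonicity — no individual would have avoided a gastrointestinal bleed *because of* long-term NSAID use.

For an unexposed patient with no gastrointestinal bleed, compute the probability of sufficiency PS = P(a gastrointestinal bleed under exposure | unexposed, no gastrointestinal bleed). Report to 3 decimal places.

PS ≈ 0.014

p₁ = 0.0446, p₀ = 0.0309.
Under exogeneity and monotonicity, PS = (p₁ − p₀) / (1 − p₀).
PS = (0.0446 − 0.0309) / (1 − 0.0309) = 0.0137 / 0.9691 ≈ 0.0141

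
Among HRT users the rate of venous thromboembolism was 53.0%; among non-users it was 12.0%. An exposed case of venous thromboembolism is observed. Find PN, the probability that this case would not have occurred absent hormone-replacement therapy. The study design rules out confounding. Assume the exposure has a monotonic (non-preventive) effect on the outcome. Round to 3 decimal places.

p₁ = 0.53, p₀ = 0.12.
Under exogeneity and monotonicity, PN = (p₁ − p₀) / p₁.
PN = (0.53 − 0.12) / 0.53 = 0.41 / 0.53 ≈ 0.7736

PN ≈ 0.774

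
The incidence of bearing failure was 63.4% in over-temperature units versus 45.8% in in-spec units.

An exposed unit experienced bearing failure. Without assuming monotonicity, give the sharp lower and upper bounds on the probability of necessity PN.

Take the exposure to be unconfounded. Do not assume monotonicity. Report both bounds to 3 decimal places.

0.278 ≤ PN ≤ 0.855

p₁ = 0.634, p₀ = 0.458.
Under exogeneity alone the bounds on PN are max{0,(p₁−p₀)/p₁} ≤ PN ≤ min{1,(1−p₀)/p₁}.
  lower = (p₁ − p₀)/p₁ = 0.176 / 0.634 ≈ 0.2776
  upper = min{1, (1 − p₀)/p₁} = 0.542 / 0.634 ≈ 0.8549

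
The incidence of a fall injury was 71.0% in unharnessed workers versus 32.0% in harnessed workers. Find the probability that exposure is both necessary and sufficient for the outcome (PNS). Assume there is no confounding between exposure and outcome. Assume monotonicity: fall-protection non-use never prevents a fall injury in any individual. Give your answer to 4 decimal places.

p₁ = 0.71, p₀ = 0.32.
Under exogeneity and monotonicity, PNS = p₁ − p₀.
PNS = 0.71 − 0.32 = 0.39

PNS ≈ 0.3900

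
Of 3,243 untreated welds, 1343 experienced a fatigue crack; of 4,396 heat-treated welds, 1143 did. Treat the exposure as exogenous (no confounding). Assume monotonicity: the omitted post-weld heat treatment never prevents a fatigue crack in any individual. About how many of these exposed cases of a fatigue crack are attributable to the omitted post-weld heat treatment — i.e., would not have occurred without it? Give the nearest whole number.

p₁ = P(outcome | exposed) = 1343/3243 = 0.41412
p₀ = P(outcome | unexposed) = 1143/4396 = 0.26001
PN = (p₁ − p₀)/p₁ = (0.41412 − 0.26001) / 0.41412 ≈ 0.37214.
Attributable cases ≈ PN × (exposed cases) = 0.37214 × 1343 ≈ 499.79.

about 500 cases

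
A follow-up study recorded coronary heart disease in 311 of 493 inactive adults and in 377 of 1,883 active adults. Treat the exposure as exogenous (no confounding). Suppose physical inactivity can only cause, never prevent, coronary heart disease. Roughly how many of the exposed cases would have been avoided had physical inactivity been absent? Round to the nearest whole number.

p₁ = P(outcome | exposed) = 311/493 = 0.63083
p₀ = P(outcome | unexposed) = 377/1883 = 0.20021
PN = (p₁ − p₀)/p₁ = (0.63083 − 0.20021) / 0.63083 ≈ 0.68262.
Attributable cases ≈ PN × (exposed cases) = 0.68262 × 311 ≈ 212.30.

about 212 cases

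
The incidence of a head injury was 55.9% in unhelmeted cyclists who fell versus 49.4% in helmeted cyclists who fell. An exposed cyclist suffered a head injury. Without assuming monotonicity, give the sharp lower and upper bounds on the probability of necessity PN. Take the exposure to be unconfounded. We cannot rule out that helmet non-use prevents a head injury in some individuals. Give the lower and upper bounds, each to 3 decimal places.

p₁ = 0.559, p₀ = 0.494.
Under exogeneity alone the bounds on PN are max{0,(p₁−p₀)/p₁} ≤ PN ≤ min{1,(1−p₀)/p₁}.
  lower = (p₁ − p₀)/p₁ = 0.065 / 0.559 ≈ 0.1163
  upper = min{1, (1 − p₀)/p₁} = 0.506 / 0.559 ≈ 0.9052

0.116 ≤ PN ≤ 0.905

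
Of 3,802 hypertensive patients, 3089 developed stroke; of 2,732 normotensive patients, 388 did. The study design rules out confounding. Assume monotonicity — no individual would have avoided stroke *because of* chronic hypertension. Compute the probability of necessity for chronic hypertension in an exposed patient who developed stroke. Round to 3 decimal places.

p₁ = P(outcome | exposed) = 3089/3802 = 0.81247
p₀ = P(outcome | unexposed) = 388/2732 = 0.14202
Under exogeneity and monotonicity, PN = (p₁ − p₀) / p₁.
PN = (0.81247 − 0.14202) / 0.81247 = 0.67045 / 0.81247 ≈ 0.8252

PN ≈ 0.825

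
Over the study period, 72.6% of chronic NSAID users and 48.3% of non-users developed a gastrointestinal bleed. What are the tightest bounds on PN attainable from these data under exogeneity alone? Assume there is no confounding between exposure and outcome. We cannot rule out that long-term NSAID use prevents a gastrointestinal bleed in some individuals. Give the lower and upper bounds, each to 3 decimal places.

0.335 ≤ PN ≤ 0.712

p₁ = 0.726, p₀ = 0.483.
Under exogeneity alone the bounds on PN are max{0,(p₁−p₀)/p₁} ≤ PN ≤ min{1,(1−p₀)/p₁}.
  lower = (p₁ − p₀)/p₁ = 0.243 / 0.726 ≈ 0.3347
  upper = min{1, (1 − p₀)/p₁} = 0.517 / 0.726 ≈ 0.7121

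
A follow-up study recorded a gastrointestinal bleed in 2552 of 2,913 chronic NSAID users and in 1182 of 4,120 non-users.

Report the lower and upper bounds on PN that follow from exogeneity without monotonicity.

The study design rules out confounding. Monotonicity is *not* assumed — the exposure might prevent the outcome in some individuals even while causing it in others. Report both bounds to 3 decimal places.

p₁ = P(outcome | exposed) = 2552/2913 = 0.87607
p₀ = P(outcome | unexposed) = 1182/4120 = 0.28689
Under exogeneity alone the bounds on PN are max{0,(p₁−p₀)/p₁} ≤ PN ≤ min{1,(1−p₀)/p₁}.
  lower = (p₁ − p₀)/p₁ = 0.58918 / 0.87607 ≈ 0.6725
  upper = min{1, (1 − p₀)/p₁} = 0.71311 / 0.87607 ≈ 0.8140

0.673 ≤ PN ≤ 0.814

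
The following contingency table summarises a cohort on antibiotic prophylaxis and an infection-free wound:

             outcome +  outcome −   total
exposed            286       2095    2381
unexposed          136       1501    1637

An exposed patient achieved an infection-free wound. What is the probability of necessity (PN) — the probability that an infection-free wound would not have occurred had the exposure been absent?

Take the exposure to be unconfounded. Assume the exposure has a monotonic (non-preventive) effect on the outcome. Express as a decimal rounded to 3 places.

p₁ = P(outcome | exposed) = 286/2381 = 0.12012
p₀ = P(outcome | unexposed) = 136/1637 = 0.083079
Under exogeneity and monotonicity, PN = (p₁ − p₀) / p₁.
PN = (0.12012 − 0.083079) / 0.12012 = 0.037039 / 0.12012 ≈ 0.3084

PN ≈ 0.308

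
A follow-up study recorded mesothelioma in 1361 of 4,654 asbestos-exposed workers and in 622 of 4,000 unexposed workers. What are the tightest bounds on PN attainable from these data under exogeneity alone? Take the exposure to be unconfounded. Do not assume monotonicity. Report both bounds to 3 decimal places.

p₁ = P(outcome | exposed) = 1361/4654 = 0.29244
p₀ = P(outcome | unexposed) = 622/4000 = 0.1555
Under exogeneity alone the bounds on PN are max{0,(p₁−p₀)/p₁} ≤ PN ≤ min{1,(1−p₀)/p₁}.
  lower = (p₁ − p₀)/p₁ = 0.13694 / 0.29244 ≈ 0.4683
  upper = min{1, (1 − p₀)/p₁} = 0.8445 / 0.29244 ≈ 2.8878 → capped at 1

0.468 ≤ PN ≤ 1.000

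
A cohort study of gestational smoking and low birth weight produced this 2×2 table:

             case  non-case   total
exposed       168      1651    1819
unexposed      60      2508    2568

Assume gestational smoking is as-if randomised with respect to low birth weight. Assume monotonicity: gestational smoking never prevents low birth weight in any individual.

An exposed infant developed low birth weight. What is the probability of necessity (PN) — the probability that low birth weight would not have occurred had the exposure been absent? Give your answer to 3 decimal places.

p₁ = P(outcome | exposed) = 168/1819 = 0.092358
p₀ = P(outcome | unexposed) = 60/2568 = 0.023364
Under exogeneity and monotonicity, PN = (p₁ − p₀) / p₁.
PN = (0.092358 − 0.023364) / 0.092358 = 0.068994 / 0.092358 ≈ 0.7470

PN ≈ 0.747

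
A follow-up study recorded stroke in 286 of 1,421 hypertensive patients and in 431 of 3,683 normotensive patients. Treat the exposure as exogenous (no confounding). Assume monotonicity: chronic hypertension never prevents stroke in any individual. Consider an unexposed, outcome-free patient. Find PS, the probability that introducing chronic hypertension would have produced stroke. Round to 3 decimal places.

p₁ = P(outcome | exposed) = 286/1421 = 0.20127
p₀ = P(outcome | unexposed) = 431/3683 = 0.11702
Under exogeneity and monotonicity, PS = (p₁ − p₀) / (1 − p₀).
PS = (0.20127 − 0.11702) / (1 − 0.11702) = 0.084243 / 0.88298 ≈ 0.0954

PS ≈ 0.095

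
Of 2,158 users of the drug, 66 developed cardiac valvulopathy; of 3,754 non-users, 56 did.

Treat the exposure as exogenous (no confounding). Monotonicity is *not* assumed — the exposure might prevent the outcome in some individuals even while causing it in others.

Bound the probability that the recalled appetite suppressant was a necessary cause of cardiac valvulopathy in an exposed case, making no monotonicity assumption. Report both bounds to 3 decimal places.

0.512 ≤ PN ≤ 1.000

p₁ = P(outcome | exposed) = 66/2158 = 0.030584
p₀ = P(outcome | unexposed) = 56/3754 = 0.014917
Under exogeneity alone the bounds on PN are max{0,(p₁−p₀)/p₁} ≤ PN ≤ min{1,(1−p₀)/p₁}.
  lower = (p₁ − p₀)/p₁ = 0.015666 / 0.030584 ≈ 0.5122
  upper = min{1, (1 − p₀)/p₁} = 0.98508 / 0.030584 ≈ 32.2092 → capped at 1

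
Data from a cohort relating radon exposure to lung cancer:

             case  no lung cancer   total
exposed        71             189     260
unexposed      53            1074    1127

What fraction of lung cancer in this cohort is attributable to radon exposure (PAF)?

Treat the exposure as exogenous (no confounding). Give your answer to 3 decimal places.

PAF ≈ 0.474

p₁ = P(outcome | exposed) = 71/260 = 0.27308
p₀ = P(outcome | unexposed) = 53/1127 = 0.047028
Exposure prevalence π = 260/1387 = 0.18745; overall risk P(Y=1) = 0.089402.
Under exogeneity, PAF = [P(Y=1) − p₀]/P(Y=1).
PAF = (0.089402 − 0.047028) / 0.089402 ≈ 0.4740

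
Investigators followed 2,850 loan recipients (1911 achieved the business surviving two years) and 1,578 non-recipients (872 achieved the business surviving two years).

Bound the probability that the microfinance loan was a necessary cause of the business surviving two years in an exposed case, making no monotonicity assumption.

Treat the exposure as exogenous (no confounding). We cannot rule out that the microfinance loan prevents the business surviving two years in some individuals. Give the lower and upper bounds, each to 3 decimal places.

0.176 ≤ PN ≤ 0.667

p₁ = P(outcome | exposed) = 1911/2850 = 0.67053
p₀ = P(outcome | unexposed) = 872/1578 = 0.5526
Under exogeneity alone the bounds on PN are max{0,(p₁−p₀)/p₁} ≤ PN ≤ min{1,(1−p₀)/p₁}.
  lower = (p₁ − p₀)/p₁ = 0.11793 / 0.67053 ≈ 0.1759
  upper = min{1, (1 − p₀)/p₁} = 0.4474 / 0.67053 ≈ 0.6672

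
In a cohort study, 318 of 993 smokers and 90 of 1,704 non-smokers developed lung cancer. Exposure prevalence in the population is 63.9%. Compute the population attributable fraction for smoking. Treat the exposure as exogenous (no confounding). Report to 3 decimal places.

PAF ≈ 0.764

p₁ = P(outcome | exposed) = 318/993 = 0.32024
p₀ = P(outcome | unexposed) = 90/1704 = 0.052817
Overall risk P(Y=1) = π·p₁ + (1−π)·p₀ = 0.639×0.32024 + 0.361×0.052817 = 0.2237.
Under exogeneity, PAF = [P(Y=1) − p₀] / P(Y=1).
PAF = (0.2237 − 0.052817) / 0.2237 ≈ 0.7639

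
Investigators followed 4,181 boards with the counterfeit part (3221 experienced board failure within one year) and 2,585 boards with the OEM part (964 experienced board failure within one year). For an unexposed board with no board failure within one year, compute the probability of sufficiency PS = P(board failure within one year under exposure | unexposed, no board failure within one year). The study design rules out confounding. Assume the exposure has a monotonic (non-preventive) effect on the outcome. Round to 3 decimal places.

p₁ = P(outcome | exposed) = 3221/4181 = 0.77039
p₀ = P(outcome | unexposed) = 964/2585 = 0.37292
Under exogeneity and monotonicity, PS = (p₁ − p₀) / (1 − p₀).
PS = (0.77039 − 0.37292) / (1 − 0.37292) = 0.39747 / 0.62708 ≈ 0.6338

PS ≈ 0.634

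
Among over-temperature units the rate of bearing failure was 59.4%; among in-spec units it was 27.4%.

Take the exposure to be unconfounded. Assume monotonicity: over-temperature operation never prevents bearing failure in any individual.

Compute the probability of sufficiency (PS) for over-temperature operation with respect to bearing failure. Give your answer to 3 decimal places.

p₁ = 0.594, p₀ = 0.274.
Under exogeneity and monotonicity, PS = (p₁ − p₀) / (1 − p₀).
PS = (0.594 − 0.274) / (1 − 0.274) = 0.32 / 0.726 ≈ 0.4408

PS ≈ 0.441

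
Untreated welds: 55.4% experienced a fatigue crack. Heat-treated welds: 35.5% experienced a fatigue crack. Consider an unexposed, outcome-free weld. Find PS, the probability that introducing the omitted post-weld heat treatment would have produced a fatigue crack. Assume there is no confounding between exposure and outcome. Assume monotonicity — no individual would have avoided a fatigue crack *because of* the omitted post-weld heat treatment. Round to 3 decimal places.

p₁ = 0.554, p₀ = 0.355.
Under exogeneity and monotonicity, PS = (p₁ − p₀) / (1 − p₀).
PS = (0.554 − 0.355) / (1 − 0.355) = 0.199 / 0.645 ≈ 0.3085

PS ≈ 0.309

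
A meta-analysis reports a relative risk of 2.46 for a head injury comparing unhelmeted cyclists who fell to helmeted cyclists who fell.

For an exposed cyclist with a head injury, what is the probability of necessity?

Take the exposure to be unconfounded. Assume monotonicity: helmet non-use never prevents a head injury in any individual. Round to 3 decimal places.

Under exogeneity and monotonicity, PN = (RR − 1) / RR = 1 − 1/RR.
PN = (2.46 − 1) / 2.46 = 1.46 / 2.46 ≈ 0.5935

PN ≈ 0.593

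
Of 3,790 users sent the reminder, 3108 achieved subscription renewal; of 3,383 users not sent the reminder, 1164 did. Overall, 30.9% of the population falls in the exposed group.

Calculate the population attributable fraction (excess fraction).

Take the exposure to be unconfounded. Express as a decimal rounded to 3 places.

PAF ≈ 0.299

p₁ = P(outcome | exposed) = 3108/3790 = 0.82005
p₀ = P(outcome | unexposed) = 1164/3383 = 0.34407
Overall risk P(Y=1) = π·p₁ + (1−π)·p₀ = 0.309×0.82005 + 0.691×0.34407 = 0.49115.
Under exogeneity, PAF = [P(Y=1) − p₀] / P(Y=1).
PAF = (0.49115 − 0.34407) / 0.49115 ≈ 0.2995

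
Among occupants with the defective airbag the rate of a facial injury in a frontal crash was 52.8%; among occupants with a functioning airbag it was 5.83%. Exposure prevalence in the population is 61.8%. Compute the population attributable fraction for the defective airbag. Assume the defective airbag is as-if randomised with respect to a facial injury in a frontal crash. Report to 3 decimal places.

p₁ = 0.528, p₀ = 0.0583.
Overall risk P(Y=1) = π·p₁ + (1−π)·p₀ = 0.618×0.528 + 0.382×0.0583 = 0.34857.
Under exogeneity, PAF = [P(Y=1) − p₀] / P(Y=1).
PAF = (0.34857 − 0.0583) / 0.34857 ≈ 0.8327

PAF ≈ 0.833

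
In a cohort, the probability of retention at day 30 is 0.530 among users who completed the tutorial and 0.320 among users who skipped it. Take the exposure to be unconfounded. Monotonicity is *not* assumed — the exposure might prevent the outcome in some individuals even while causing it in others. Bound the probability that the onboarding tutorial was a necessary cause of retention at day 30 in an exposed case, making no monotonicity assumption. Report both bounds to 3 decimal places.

Let p₁ = 0.53, p₀ = 0.32.
Under exogeneity alone the bounds on PN are max{0,(p₁−p₀)/p₁} ≤ PN ≤ min{1,(1−p₀)/p₁}.
  lower = (p₁ − p₀)/p₁ = 0.21 / 0.53 ≈ 0.3962
  upper = min{1, (1 − p₀)/p₁} = 0.68 / 0.53 ≈ 1.2830 → capped at 1

0.396 ≤ PN ≤ 1.000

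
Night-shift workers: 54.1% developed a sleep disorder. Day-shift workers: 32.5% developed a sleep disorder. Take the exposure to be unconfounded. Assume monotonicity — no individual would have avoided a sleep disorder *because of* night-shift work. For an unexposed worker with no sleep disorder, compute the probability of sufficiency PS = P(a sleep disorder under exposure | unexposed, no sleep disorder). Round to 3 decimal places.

PS ≈ 0.320

p₁ = 0.541, p₀ = 0.325.
Under exogeneity and monotonicity, PS = (p₁ − p₀) / (1 − p₀).
PS = (0.541 − 0.325) / (1 − 0.325) = 0.216 / 0.675 ≈ 0.3200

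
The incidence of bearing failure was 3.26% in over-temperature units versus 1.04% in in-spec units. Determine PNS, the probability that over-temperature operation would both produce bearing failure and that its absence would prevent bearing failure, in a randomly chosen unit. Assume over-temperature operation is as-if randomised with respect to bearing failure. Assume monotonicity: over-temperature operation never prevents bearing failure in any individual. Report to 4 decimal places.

PNS ≈ 0.0222

p₁ = 0.0326, p₀ = 0.0104.
Under exogeneity and monotonicity, PNS = p₁ − p₀.
PNS = 0.0326 − 0.0104 = 0.0222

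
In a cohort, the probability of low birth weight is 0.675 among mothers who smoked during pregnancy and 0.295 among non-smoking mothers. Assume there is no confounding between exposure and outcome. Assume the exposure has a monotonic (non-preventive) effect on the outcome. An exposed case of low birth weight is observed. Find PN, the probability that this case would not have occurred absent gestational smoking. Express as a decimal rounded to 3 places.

PN ≈ 0.563

Let p₁ = 0.675, p₀ = 0.295.
Under exogeneity and monotonicity, PN = (p₁ − p₀) / p₁.
PN = (0.675 − 0.295) / 0.675 = 0.38 / 0.675 ≈ 0.5630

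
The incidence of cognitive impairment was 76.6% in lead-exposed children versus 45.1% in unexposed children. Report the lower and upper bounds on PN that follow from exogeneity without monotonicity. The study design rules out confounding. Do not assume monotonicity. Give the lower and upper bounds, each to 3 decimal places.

0.411 ≤ PN ≤ 0.717

p₁ = 0.766, p₀ = 0.451.
Under exogeneity alone the bounds on PN are max{0,(p₁−p₀)/p₁} ≤ PN ≤ min{1,(1−p₀)/p₁}.
  lower = (p₁ − p₀)/p₁ = 0.315 / 0.766 ≈ 0.4112
  upper = min{1, (1 − p₀)/p₁} = 0.549 / 0.766 ≈ 0.7167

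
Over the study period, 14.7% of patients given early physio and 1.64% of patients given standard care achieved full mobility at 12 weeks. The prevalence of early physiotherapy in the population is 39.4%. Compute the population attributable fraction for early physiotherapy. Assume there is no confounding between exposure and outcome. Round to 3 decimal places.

p₁ = 0.147, p₀ = 0.0164.
Overall risk P(Y=1) = π·p₁ + (1−π)·p₀ = 0.394×0.147 + 0.606×0.0164 = 0.067856.
Under exogeneity, PAF = [P(Y=1) − p₀] / P(Y=1).
PAF = (0.067856 − 0.0164) / 0.067856 ≈ 0.7583

PAF ≈ 0.758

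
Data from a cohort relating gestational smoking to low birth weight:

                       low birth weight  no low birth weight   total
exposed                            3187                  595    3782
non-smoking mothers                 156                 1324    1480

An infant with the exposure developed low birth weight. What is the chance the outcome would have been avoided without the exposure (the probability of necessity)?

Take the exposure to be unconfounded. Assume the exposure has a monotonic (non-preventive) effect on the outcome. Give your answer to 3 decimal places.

p₁ = P(outcome | exposed) = 3187/3782 = 0.84268
p₀ = P(outcome | unexposed) = 156/1480 = 0.10541
Under exogeneity and monotonicity, PN = (p₁ − p₀)/p₁.
PN = (0.84268 − 0.10541) / 0.84268 ≈ 0.8749

PN ≈ 0.875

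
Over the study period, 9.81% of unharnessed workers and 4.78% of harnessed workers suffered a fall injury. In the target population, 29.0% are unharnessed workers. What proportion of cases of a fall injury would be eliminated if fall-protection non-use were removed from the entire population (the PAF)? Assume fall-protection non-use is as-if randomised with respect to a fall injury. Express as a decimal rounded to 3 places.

p₁ = 0.0981, p₀ = 0.0478.
Overall risk P(Y=1) = π·p₁ + (1−π)·p₀ = 0.29×0.0981 + 0.71×0.0478 = 0.062387.
Under exogeneity, PAF = [P(Y=1) − p₀] / P(Y=1).
PAF = (0.062387 − 0.0478) / 0.062387 ≈ 0.2338

PAF ≈ 0.234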